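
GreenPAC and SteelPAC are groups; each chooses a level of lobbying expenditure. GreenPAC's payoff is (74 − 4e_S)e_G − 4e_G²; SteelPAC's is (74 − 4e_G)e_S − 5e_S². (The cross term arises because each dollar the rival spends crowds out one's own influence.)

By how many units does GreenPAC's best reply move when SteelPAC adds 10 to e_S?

Expanding GreenPAC's payoff: 74e_G − 4e_Se_G − 4e_G².
∂π/∂e_G = 74 − 4e_S − 8e_G = 0, so e_G = 9.25 − 0.5e_S.
The reaction-function slope is −0.5, so a 10-unit rise in e_S moves e_G by −0.5 × 10 = −5. GreenPAC's best response falls — the actions are strategic substitutes.

-5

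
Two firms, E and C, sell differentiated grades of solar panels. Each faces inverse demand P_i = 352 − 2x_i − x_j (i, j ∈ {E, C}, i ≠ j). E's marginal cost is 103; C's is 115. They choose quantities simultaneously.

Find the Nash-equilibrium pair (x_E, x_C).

Firm E's profit: π = x_E(352 − 2x_E − x_C) − 103x_E.
∂π/∂x_E = 249 − 4x_E − x_C = 0 ⇒ x_E = 62.25 − 0.25x_C.
Similarly x_C = 59.25 − 0.25x_E.
Substituting the second reaction function into the first: x_E = 62.25 − 0.25(59.25 − 0.25x_E), which gives 0.9375x_E = 47.4375 ⇒ x_E = 50.6.
Then x_C = 59.25 − 0.25·50.6 = 46.6.

50.6, 46.6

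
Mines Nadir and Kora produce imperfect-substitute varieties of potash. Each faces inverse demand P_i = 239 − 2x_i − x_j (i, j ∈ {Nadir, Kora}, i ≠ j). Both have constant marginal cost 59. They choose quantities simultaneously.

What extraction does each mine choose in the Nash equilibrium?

36

Mine Nadir's profit: π = x_{Nadir}(239 − 2x_{Nadir} − x_{Kora}) − 59x_{Nadir}.
∂π/∂x_{Nadir} = 180 − 4x_{Nadir} − x_{Kora} = 0 ⇒ x_{Nadir} = 45 − 0.25x_{Kora}.
Setting x_{Nadir} = x_{Kora} in the reaction function: x_{Nadir} = 45 − 0.25x_{Nadir}, so x_{Nadir} = 45 / 1.25 = 36.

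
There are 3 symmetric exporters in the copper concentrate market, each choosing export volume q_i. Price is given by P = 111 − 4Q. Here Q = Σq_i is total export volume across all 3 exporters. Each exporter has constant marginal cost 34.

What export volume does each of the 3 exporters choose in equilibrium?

4.8125

A representative exporter's profit is π_i = q_i(111 − 4Q) − 34q_i, with Q = q_i + Σ_{j≠i} q_j.
First-order condition: 77 − 8q_i − 4Σ_{j≠i} q_j = 0.
With identical exporters, set every q_j = q: then 77 − 8q − 8q = 0, i.e. q = 77/16 = 4.8125.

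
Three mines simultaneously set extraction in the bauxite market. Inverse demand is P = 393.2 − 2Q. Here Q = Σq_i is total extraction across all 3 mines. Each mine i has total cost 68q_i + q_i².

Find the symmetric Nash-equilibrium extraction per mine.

A representative mine's profit is π_i = q_i(393.2 − 2Q) − 68q_i − q_i², with Q = q_i + Σ_{j≠i} q_j.
First-order condition: 325.2 − 6q_i − 2Σ_{j≠i} q_j = 0.
With identical mines, set every q_j = q: then 325.2 − 6q − 4q = 0, i.e. q = 325.2/10 = 32.52.

32.52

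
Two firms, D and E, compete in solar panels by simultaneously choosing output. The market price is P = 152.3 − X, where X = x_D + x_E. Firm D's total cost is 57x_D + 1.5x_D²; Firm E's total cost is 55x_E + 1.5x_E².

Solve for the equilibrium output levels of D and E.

15.8, 16.3

Firm D's profit: π = x_D(152.3 − (x_D + x_E)) − 57x_D − 1.5x_D².
∂π/∂x_D = 95.3 − 5x_D − x_E = 0, so x_D = 19.06 − 0.2x_E.
By the same steps for E: x_E = 19.46 − 0.2x_D.
Plugging x_E into D's best response: x_D = 19.06 − 0.2(19.46 − 0.2x_D) ⇒ 0.96x_D = 15.168, so x_D = 15.8.
Then x_E = 19.46 − 0.2·15.8 = 16.3.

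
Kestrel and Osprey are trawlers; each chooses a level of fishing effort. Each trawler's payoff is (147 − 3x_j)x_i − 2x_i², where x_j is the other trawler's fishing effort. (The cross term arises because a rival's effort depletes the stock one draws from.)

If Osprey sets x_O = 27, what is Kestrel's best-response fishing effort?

Kestrel's payoff is (147 − 3x_O)x_K − 2x_K².
∂π/∂x_K = 147 − 3x_O − 4x_K = 0, so x_K = 36.75 − 0.75x_O.
At x_O = 27: x_K = 36.75 − 0.75·27 = 16.5.

16.5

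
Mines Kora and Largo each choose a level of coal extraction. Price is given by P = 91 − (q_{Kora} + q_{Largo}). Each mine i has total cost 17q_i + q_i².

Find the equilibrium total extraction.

29.6

Mine Kora's profit: π = q_{Kora}(91 − (q_{Kora} + q_{Largo})) − 17q_{Kora} − q_{Kora}².
∂π/∂q_{Kora} = 74 − 4q_{Kora} − q_{Largo} = 0, so q_{Kora} = 18.5 − 0.25q_{Largo}.
Setting q_{Kora} = q_{Largo} in the reaction function: q_{Kora} = 18.5 − 0.25q_{Kora}, so q_{Kora} = 18.5 / 1.25 = 14.8.
Total extraction: 14.8 + 14.8 = 29.6.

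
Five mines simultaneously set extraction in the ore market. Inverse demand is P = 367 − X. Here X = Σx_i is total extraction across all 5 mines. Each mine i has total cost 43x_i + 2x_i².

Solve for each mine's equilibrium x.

32.4

A representative mine's profit is π_i = x_i(367 − X) − 43x_i − 2x_i², with X = x_i + Σ_{j≠i} x_j.
First-order condition: 324 − 6x_i − Σ_{j≠i} x_j = 0.
Imposing symmetry (x_j = x for all j) turns Σ_{j≠i} x_j into 4x, so 324 = 10x and x = 32.4.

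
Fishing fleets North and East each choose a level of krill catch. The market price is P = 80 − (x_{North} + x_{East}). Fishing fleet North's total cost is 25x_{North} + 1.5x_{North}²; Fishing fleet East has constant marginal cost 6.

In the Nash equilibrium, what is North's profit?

Fishing fleet North's profit: π = x_{North}(80 − (x_{North} + x_{East})) − 25x_{North} − 1.5x_{North}².
∂π/∂x_{North} = 55 − 5x_{North} − x_{East} = 0, so x_{North} = 11 − 0.2x_{East}.
For East: ∂π/∂x_{East} = 74 − 2x_{East} − x_{North} = 0 ⇒ x_{East} = 37 − 0.5x_{North}.
Plugging x_{East} into North's best response: x_{North} = 11 − 0.2(37 − 0.5x_{North}) ⇒ 0.9x_{North} = 3.6, so x_{North} = 4.
Then x_{East} = 37 − 0.5·4 = 35.
Price P = 80 − 39 = 41.
North's profit: (41 − 25)·4 − 1.5(4)² = 40.

40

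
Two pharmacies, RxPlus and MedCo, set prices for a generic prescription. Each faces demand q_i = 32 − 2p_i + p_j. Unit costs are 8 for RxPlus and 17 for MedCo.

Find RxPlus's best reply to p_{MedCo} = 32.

20

RxPlus's profit: π = (p_{RxPlus} − 8)(32 − 2p_{RxPlus} + p_{MedCo}).
∂π/∂p_{RxPlus} = 48 − 4p_{RxPlus} + p_{MedCo} = 0 ⇒ p_{RxPlus} = 12 + 0.25p_{MedCo}.
At p_{MedCo} = 32: p_{RxPlus} = 12 + 0.25·32 = 20.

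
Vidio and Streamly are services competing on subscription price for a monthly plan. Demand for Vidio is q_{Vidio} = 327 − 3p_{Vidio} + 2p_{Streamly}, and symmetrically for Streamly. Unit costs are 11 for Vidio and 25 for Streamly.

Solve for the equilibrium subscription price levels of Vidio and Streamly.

92.625, 97.875

Vidio's profit: π = (p_{Vidio} − 11)(327 − 3p_{Vidio} + 2p_{Streamly}).
∂π/∂p_{Vidio} = 360 − 6p_{Vidio} + 2p_{Streamly} = 0 ⇒ p_{Vidio} = 60 + (1/3)p_{Streamly}.
Similarly p_{Streamly} = 67 + (1/3)p_{Vidio}.
Solving the two reaction functions simultaneously: (1 − (1/3)(1/3))p_{Vidio} = 60 + (1/3)·67, so (8/9)p_{Vidio} = 247/3 and p_{Vidio} = 92.625.
Then p_{Streamly} = 67 + (1/3)·92.625 = 97.875.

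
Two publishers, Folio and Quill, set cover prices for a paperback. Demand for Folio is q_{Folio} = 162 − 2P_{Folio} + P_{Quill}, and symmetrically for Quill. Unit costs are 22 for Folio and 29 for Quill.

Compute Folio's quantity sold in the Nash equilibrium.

95.2

Folio's profit: π = (P_{Folio} − 22)(162 − 2P_{Folio} + P_{Quill}).
∂π/∂P_{Folio} = 206 − 4P_{Folio} + P_{Quill} = 0 ⇒ P_{Folio} = 51.5 + 0.25P_{Quill}.
Similarly P_{Quill} = 55 + 0.25P_{Folio}.
Plugging P_{Quill} into Folio's best response: P_{Folio} = 51.5 + 0.25(55 + 0.25P_{Folio}) ⇒ 0.9375P_{Folio} = 65.25, so P_{Folio} = 69.6.
Then P_{Quill} = 55 + 0.25·69.6 = 72.4.
q_{Folio} = 162 − 2·69.6 + 72.4 = 95.2.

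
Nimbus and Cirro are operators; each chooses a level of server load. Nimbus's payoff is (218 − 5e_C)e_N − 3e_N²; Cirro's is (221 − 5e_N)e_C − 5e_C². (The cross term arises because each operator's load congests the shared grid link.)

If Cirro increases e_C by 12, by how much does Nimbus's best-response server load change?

Expanding Nimbus's payoff: 218e_N − 5e_Ce_N − 3e_N².
∂π/∂e_N = 218 − 5e_C − 6e_N = 0, so e_N = 109/3 − (5/6)e_C.
The reaction-function slope is −5/6, so a 12-unit rise in e_C moves e_N by −5/6 × 12 = −10. Nimbus's best response falls — the actions are strategic substitutes.

-10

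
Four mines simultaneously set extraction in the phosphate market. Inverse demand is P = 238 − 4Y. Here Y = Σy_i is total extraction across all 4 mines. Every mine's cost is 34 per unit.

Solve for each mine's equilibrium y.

10.2

A representative mine's profit is π_i = y_i(238 − 4Y) − 34y_i, with Y = y_i + Σ_{j≠i} y_j.
First-order condition: 204 − 8y_i − 4Σ_{j≠i} y_j = 0.
Imposing symmetry (y_j = y for all j) turns Σ_{j≠i} y_j into 3y, so 204 = 20y and y = 10.2.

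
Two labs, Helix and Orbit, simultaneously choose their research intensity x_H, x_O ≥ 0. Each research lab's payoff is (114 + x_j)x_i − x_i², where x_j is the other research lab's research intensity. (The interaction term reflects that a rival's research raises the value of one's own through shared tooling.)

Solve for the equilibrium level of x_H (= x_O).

114

Helix's payoff is (114 + x_O)x_H − x_H².
∂π/∂x_H = 114 + x_O − 2x_H = 0, so x_H = 57 + 0.5x_O.
By symmetry x_O = x_H; substituting into the reaction function, 0.5x_H = 57 and x_H = 114.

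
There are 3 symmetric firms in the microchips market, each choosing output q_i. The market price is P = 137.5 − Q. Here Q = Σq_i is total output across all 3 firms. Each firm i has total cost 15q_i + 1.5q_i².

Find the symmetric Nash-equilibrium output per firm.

A representative firm's profit is π_i = q_i(137.5 − Q) − 15q_i − 1.5q_i², with Q = q_i + Σ_{j≠i} q_j.
First-order condition: 122.5 − 5q_i − Σ_{j≠i} q_j = 0.
Imposing symmetry (q_j = q for all j) turns Σ_{j≠i} q_j into 2q, so 122.5 = 7q and q = 17.5.

17.5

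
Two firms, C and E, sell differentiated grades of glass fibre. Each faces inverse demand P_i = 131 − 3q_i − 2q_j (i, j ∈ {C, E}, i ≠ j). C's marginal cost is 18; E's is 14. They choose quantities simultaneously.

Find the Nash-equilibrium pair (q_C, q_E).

13.875, 14.875

Firm C's profit: π = q_C(131 − 3q_C − 2q_E) − 18q_C.
∂π/∂q_C = 113 − 6q_C − 2q_E = 0 ⇒ q_C = 113/6 − (1/3)q_E.
Similarly q_E = 19.5 − (1/3)q_C.
Solving the two reaction functions simultaneously: (1 − (−1/3)(−1/3))q_C = 113/6 − (1/3)·19.5, so (8/9)q_C = 37/3 and q_C = 13.875.
Then q_E = 19.5 − (1/3)·13.875 = 14.875.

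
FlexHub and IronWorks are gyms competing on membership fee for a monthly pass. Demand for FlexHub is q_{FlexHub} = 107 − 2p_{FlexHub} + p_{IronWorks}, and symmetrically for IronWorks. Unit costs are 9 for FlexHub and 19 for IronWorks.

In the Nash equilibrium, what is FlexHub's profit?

2312

FlexHub's profit: π = (p_{FlexHub} − 9)(107 − 2p_{FlexHub} + p_{IronWorks}).
∂π/∂p_{FlexHub} = 125 − 4p_{FlexHub} + p_{IronWorks} = 0 ⇒ p_{FlexHub} = 31.25 + 0.25p_{IronWorks}.
Similarly p_{IronWorks} = 36.25 + 0.25p_{FlexHub}.
Substituting the second reaction function into the first: p_{FlexHub} = 31.25 + 0.25(36.25 + 0.25p_{FlexHub}), which gives 0.9375p_{FlexHub} = 40.3125 ⇒ p_{FlexHub} = 43.
Then p_{IronWorks} = 36.25 + 0.25·43 = 47.
q_{FlexHub} = 107 − 2·43 + 47 = 68.
Profit = (43 − 9)·68 = 2312.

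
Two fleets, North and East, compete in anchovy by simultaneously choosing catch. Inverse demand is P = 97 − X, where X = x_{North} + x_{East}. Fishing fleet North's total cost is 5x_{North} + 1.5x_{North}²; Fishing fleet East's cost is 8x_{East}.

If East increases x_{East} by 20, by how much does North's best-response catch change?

Fishing fleet North's profit: π = x_{North}(97 − (x_{North} + x_{East})) − 5x_{North} − 1.5x_{North}².
∂π/∂x_{North} = 92 − 5x_{North} − x_{East} = 0, so x_{North} = 18.4 − 0.2x_{East}.
The reaction-function slope is −0.2, so a 20-unit rise in x_{East} moves x_{North} by −0.2 × 20 = −4. North's best response falls — the actions are strategic substitutes.

-4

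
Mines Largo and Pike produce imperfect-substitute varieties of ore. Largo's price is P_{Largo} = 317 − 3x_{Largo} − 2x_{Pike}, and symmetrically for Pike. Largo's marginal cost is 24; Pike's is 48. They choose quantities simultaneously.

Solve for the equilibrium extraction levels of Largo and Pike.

Mine Largo's profit: π = x_{Largo}(317 − 3x_{Largo} − 2x_{Pike}) − 24x_{Largo}.
∂π/∂x_{Largo} = 293 − 6x_{Largo} − 2x_{Pike} = 0 ⇒ x_{Largo} = 293/6 − (1/3)x_{Pike}.
Similarly x_{Pike} = 269/6 − (1/3)x_{Largo}.
Solving the two reaction functions simultaneously: (1 − (−1/3)(−1/3))x_{Largo} = 293/6 − (1/3)·(269/6), so (8/9)x_{Largo} = 305/9 and x_{Largo} = 38.125.
Then x_{Pike} = 269/6 − (1/3)·38.125 = 32.125.

38.125, 32.125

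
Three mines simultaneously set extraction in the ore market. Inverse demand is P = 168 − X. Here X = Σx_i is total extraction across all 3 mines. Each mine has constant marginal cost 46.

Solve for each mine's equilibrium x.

30.5

A representative mine's profit is π_i = x_i(168 − X) − 46x_i, with X = x_i + Σ_{j≠i} x_j.
First-order condition: 122 − 2x_i − Σ_{j≠i} x_j = 0.
Imposing symmetry (x_j = x for all j) turns Σ_{j≠i} x_j into 2x, so 122 = 4x and x = 30.5.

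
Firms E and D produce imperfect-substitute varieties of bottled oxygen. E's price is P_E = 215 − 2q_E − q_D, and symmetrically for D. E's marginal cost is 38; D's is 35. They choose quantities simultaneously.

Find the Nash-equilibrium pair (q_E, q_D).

35.2, 36.2

Firm E's profit: π = q_E(215 − 2q_E − q_D) − 38q_E.
∂π/∂q_E = 177 − 4q_E − q_D = 0 ⇒ q_E = 44.25 − 0.25q_D.
Similarly q_D = 45 − 0.25q_E.
Solving the two reaction functions simultaneously: (1 − (−0.25)(−0.25))q_E = 44.25 − 0.25·45, so 0.9375q_E = 33 and q_E = 35.2.
Then q_D = 45 − 0.25·35.2 = 36.2.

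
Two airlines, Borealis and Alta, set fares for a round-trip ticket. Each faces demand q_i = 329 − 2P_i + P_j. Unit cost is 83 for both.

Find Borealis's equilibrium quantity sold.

Borealis's profit: π = (P_{Borealis} − 83)(329 − 2P_{Borealis} + P_{Alta}).
∂π/∂P_{Borealis} = 495 − 4P_{Borealis} + P_{Alta} = 0 ⇒ P_{Borealis} = 123.75 + 0.25P_{Alta}.
The game is symmetric, so in equilibrium P_{Alta} = P_{Borealis}: the reaction function gives 0.75P_{Borealis} = 123.75, hence P_{Borealis} = 165.
q_{Borealis} = 329 − 2·165 + 165 = 164.

164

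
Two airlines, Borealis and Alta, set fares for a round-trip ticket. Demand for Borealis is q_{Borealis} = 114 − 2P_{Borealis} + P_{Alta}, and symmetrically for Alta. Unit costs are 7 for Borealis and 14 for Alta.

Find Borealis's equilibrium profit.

Borealis's profit: π = (P_{Borealis} − 7)(114 − 2P_{Borealis} + P_{Alta}).
∂π/∂P_{Borealis} = 128 − 4P_{Borealis} + P_{Alta} = 0 ⇒ P_{Borealis} = 32 + 0.25P_{Alta}.
Similarly P_{Alta} = 35.5 + 0.25P_{Borealis}.
Solving the two reaction functions simultaneously: (1 − (0.25)(0.25))P_{Borealis} = 32 + 0.25·35.5, so 0.9375P_{Borealis} = 40.875 and P_{Borealis} = 43.6.
Then P_{Alta} = 35.5 + 0.25·43.6 = 46.4.
q_{Borealis} = 114 − 2·43.6 + 46.4 = 73.2.
Profit = (43.6 − 7)·73.2 = 2679.12.

2679.12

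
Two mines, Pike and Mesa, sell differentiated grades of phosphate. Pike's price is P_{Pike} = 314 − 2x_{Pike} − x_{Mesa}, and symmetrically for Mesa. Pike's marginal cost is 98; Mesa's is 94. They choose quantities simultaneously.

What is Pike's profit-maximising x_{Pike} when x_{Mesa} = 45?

Mine Pike's profit: π = x_{Pike}(314 − 2x_{Pike} − x_{Mesa}) − 98x_{Pike}.
∂π/∂x_{Pike} = 216 − 4x_{Pike} − x_{Mesa} = 0 ⇒ x_{Pike} = 54 − 0.25x_{Mesa}.
At x_{Mesa} = 45: x_{Pike} = 54 − 0.25·45 = 42.75.

42.75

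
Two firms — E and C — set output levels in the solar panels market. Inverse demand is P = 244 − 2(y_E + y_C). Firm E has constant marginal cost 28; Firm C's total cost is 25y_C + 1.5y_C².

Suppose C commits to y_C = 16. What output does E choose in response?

46

Firm E's profit: π = y_E(244 − 2(y_E + y_C)) − 28y_E.
∂π/∂y_E = 216 − 4y_E − 2y_C = 0, so y_E = 54 − 0.5y_C.
At y_C = 16: y_E = 54 − 0.5·16 = 46.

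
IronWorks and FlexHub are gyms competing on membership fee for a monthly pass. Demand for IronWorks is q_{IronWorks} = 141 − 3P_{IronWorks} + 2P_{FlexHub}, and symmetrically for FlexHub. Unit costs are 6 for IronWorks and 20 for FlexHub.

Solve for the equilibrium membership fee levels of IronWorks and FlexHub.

IronWorks's profit: π = (P_{IronWorks} − 6)(141 − 3P_{IronWorks} + 2P_{FlexHub}).
∂π/∂P_{IronWorks} = 159 − 6P_{IronWorks} + 2P_{FlexHub} = 0 ⇒ P_{IronWorks} = 26.5 + (1/3)P_{FlexHub}.
Similarly P_{FlexHub} = 33.5 + (1/3)P_{IronWorks}.
Plugging P_{FlexHub} into IronWorks's best response: P_{IronWorks} = 26.5 + (1/3)(33.5 + (1/3)P_{IronWorks}) ⇒ (8/9)P_{IronWorks} = 113/3, so P_{IronWorks} = 42.375.
Then P_{FlexHub} = 33.5 + (1/3)·42.375 = 47.625.

42.375, 47.625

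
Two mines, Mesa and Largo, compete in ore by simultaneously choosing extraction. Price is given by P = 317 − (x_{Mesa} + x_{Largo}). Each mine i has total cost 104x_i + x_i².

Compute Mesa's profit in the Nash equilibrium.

Mine Mesa's profit: π = x_{Mesa}(317 − (x_{Mesa} + x_{Largo})) − 104x_{Mesa} − x_{Mesa}².
∂π/∂x_{Mesa} = 213 − 4x_{Mesa} − x_{Largo} = 0, so x_{Mesa} = 53.25 − 0.25x_{Largo}.
The game is symmetric, so in equilibrium x_{Largo} = x_{Mesa}: the reaction function gives 1.25x_{Mesa} = 53.25, hence x_{Mesa} = 42.6.
Price P = 317 − 85.2 = 231.8.
Mesa's profit: (231.8 − 104)·42.6 − (42.6)² = 3629.52.

3629.52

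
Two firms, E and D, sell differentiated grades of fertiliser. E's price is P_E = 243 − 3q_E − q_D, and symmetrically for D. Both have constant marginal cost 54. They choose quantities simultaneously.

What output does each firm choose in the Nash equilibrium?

Firm E's profit: π = q_E(243 − 3q_E − q_D) − 54q_E.
∂π/∂q_E = 189 − 6q_E − q_D = 0 ⇒ q_E = 31.5 − (1/6)q_D.
By symmetry q_D = q_E; substituting into the reaction function, (7/6)q_E = 31.5 and q_E = 27.

27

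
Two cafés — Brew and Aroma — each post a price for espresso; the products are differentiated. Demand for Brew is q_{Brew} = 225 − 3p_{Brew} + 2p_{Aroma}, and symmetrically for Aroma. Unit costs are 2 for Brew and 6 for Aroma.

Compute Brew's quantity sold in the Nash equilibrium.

Brew's profit: π = (p_{Brew} − 2)(225 − 3p_{Brew} + 2p_{Aroma}).
∂π/∂p_{Brew} = 231 − 6p_{Brew} + 2p_{Aroma} = 0 ⇒ p_{Brew} = 38.5 + (1/3)p_{Aroma}.
Similarly p_{Aroma} = 40.5 + (1/3)p_{Brew}.
Plugging p_{Aroma} into Brew's best response: p_{Brew} = 38.5 + (1/3)(40.5 + (1/3)p_{Brew}) ⇒ (8/9)p_{Brew} = 52, so p_{Brew} = 58.5.
Then p_{Aroma} = 40.5 + (1/3)·58.5 = 60.
q_{Brew} = 225 − 3·58.5 + 2·60 = 169.5.

169.5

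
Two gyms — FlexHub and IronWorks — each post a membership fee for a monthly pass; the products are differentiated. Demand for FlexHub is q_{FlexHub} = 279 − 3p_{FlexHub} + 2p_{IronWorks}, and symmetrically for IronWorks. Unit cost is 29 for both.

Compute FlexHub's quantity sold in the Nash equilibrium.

187.5

FlexHub's profit: π = (p_{FlexHub} − 29)(279 − 3p_{FlexHub} + 2p_{IronWorks}).
∂π/∂p_{FlexHub} = 366 − 6p_{FlexHub} + 2p_{IronWorks} = 0 ⇒ p_{FlexHub} = 61 + (1/3)p_{IronWorks}.
Setting p_{FlexHub} = p_{IronWorks} in the reaction function: p_{FlexHub} = 61 + (1/3)p_{FlexHub}, so p_{FlexHub} = 61 / (2/3) = 91.5.
q_{FlexHub} = 279 − 3·91.5 + 2·91.5 = 187.5.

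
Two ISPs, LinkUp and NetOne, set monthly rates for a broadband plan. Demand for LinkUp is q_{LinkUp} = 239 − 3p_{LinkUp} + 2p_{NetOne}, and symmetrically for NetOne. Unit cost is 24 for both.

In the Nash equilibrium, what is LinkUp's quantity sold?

161.25

LinkUp's profit: π = (p_{LinkUp} − 24)(239 − 3p_{LinkUp} + 2p_{NetOne}).
∂π/∂p_{LinkUp} = 311 − 6p_{LinkUp} + 2p_{NetOne} = 0 ⇒ p_{LinkUp} = 311/6 + (1/3)p_{NetOne}.
The game is symmetric, so in equilibrium p_{NetOne} = p_{LinkUp}: the reaction function gives (2/3)p_{LinkUp} = 311/6, hence p_{LinkUp} = 77.75.
q_{LinkUp} = 239 − 3·77.75 + 2·77.75 = 161.25.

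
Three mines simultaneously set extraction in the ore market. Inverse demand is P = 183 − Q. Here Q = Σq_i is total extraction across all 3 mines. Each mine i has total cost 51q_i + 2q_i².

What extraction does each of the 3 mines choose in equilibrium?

A representative mine's profit is π_i = q_i(183 − Q) − 51q_i − 2q_i², with Q = q_i + Σ_{j≠i} q_j.
First-order condition: 132 − 6q_i − Σ_{j≠i} q_j = 0.
In a symmetric equilibrium every mine chooses the same q, so Σ_{j≠i} q_j = 2q. The condition becomes 132 − 8q = 0, giving q = 132/8 = 16.5.

16.5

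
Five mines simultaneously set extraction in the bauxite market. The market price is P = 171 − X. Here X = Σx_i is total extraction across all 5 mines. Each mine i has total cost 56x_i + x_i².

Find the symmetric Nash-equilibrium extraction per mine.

14.375

A representative mine's profit is π_i = x_i(171 − X) − 56x_i − x_i², with X = x_i + Σ_{j≠i} x_j.
First-order condition: 115 − 4x_i − Σ_{j≠i} x_j = 0.
Imposing symmetry (x_j = x for all j) turns Σ_{j≠i} x_j into 4x, so 115 = 8x and x = 14.375.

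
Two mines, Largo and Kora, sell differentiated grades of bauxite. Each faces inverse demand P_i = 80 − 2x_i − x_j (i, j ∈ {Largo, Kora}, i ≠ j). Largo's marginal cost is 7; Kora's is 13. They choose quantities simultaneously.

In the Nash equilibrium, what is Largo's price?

Mine Largo's profit: π = x_{Largo}(80 − 2x_{Largo} − x_{Kora}) − 7x_{Largo}.
∂π/∂x_{Largo} = 73 − 4x_{Largo} − x_{Kora} = 0 ⇒ x_{Largo} = 18.25 − 0.25x_{Kora}.
Similarly x_{Kora} = 16.75 − 0.25x_{Largo}.
Plugging x_{Kora} into Largo's best response: x_{Largo} = 18.25 − 0.25(16.75 − 0.25x_{Largo}) ⇒ 0.9375x_{Largo} = 14.0625, so x_{Largo} = 15.
Then x_{Kora} = 16.75 − 0.25·15 = 13.
P_{Largo} = 80 − 2·15 − 13 = 37.

37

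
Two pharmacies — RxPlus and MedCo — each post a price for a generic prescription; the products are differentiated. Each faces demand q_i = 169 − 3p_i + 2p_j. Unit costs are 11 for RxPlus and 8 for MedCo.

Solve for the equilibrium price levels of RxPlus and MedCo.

49.9375, 48.8125

RxPlus's profit: π = (p_{RxPlus} − 11)(169 − 3p_{RxPlus} + 2p_{MedCo}).
∂π/∂p_{RxPlus} = 202 − 6p_{RxPlus} + 2p_{MedCo} = 0 ⇒ p_{RxPlus} = 101/3 + (1/3)p_{MedCo}.
Similarly p_{MedCo} = 193/6 + (1/3)p_{RxPlus}.
Plugging p_{MedCo} into RxPlus's best response: p_{RxPlus} = 101/3 + (1/3)(193/6 + (1/3)p_{RxPlus}) ⇒ (8/9)p_{RxPlus} = 799/18, so p_{RxPlus} = 49.9375.
Then p_{MedCo} = 193/6 + (1/3)·49.9375 = 48.8125.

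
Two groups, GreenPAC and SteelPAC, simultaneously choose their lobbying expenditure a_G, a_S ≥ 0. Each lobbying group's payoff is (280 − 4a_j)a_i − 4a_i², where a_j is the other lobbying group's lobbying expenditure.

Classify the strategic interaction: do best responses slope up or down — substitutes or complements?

GreenPAC's payoff is (280 − 4a_S)a_G − 4a_G².
∂π/∂a_G = 280 − 4a_S − 8a_G = 0, so a_G = 35 − 0.5a_S.
The best-response slope da_G/da_S = −0.5 < 0: the reaction function is downward-sloping, so the choices are strategic substitutes.

strategic substitutes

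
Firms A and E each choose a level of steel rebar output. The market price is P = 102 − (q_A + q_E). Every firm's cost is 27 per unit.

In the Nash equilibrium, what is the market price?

Firm A's profit: π = q_A(102 − (q_A + q_E)) − 27q_A.
∂π/∂q_A = 75 − 2q_A − q_E = 0, so q_A = 37.5 − 0.5q_E.
Setting q_A = q_E in the reaction function: q_A = 37.5 − 0.5q_A, so q_A = 37.5 / 1.5 = 25.
Equilibrium price: P = 102 − 50 = 52.

52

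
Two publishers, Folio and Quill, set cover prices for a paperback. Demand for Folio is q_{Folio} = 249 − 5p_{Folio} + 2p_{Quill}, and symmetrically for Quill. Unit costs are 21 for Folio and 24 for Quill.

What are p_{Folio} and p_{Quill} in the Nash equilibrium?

44.5625, 45.8125

Folio's profit: π = (p_{Folio} − 21)(249 − 5p_{Folio} + 2p_{Quill}).
∂π/∂p_{Folio} = 354 − 10p_{Folio} + 2p_{Quill} = 0 ⇒ p_{Folio} = 35.4 + 0.2p_{Quill}.
Similarly p_{Quill} = 36.9 + 0.2p_{Folio}.
Substituting the second reaction function into the first: p_{Folio} = 35.4 + 0.2(36.9 + 0.2p_{Folio}), which gives 0.96p_{Folio} = 42.78 ⇒ p_{Folio} = 44.5625.
Then p_{Quill} = 36.9 + 0.2·44.5625 = 45.8125.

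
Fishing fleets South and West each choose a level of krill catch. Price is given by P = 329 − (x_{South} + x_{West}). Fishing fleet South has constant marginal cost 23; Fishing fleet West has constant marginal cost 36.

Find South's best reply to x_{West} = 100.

Fishing fleet South's profit: π = x_{South}(329 − (x_{South} + x_{West})) − 23x_{South}.
∂π/∂x_{South} = 306 − 2x_{South} − x_{West} = 0, so x_{South} = 153 − 0.5x_{West}.
At x_{West} = 100: x_{South} = 153 − 0.5·100 = 103.

103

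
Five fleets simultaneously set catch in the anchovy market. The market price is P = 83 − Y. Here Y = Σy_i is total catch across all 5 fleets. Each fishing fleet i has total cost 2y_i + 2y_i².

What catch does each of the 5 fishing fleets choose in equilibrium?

A representative fishing fleet's profit is π_i = y_i(83 − Y) − 2y_i − 2y_i², with Y = y_i + Σ_{j≠i} y_j.
First-order condition: 81 − 6y_i − Σ_{j≠i} y_j = 0.
With identical fishing fleets, set every y_j = y: then 81 − 6y − 4y = 0, i.e. y = 81/10 = 8.1.

8.1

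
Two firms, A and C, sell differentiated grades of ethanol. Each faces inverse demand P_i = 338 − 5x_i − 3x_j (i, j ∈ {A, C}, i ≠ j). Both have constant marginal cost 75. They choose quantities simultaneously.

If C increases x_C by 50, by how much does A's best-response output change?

-15

Firm A's profit: π = x_A(338 − 5x_A − 3x_C) − 75x_A.
∂π/∂x_A = 263 − 10x_A − 3x_C = 0 ⇒ x_A = 26.3 − 0.3x_C.
The reaction-function slope is −0.3, so a 50-unit rise in x_C moves x_A by −0.3 × 50 = −15. A's best response falls — the actions are strategic substitutes.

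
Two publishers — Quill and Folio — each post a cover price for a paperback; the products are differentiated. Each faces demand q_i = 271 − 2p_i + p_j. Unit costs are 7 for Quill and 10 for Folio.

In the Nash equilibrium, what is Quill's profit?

Quill's profit: π = (p_{Quill} − 7)(271 − 2p_{Quill} + p_{Folio}).
∂π/∂p_{Quill} = 285 − 4p_{Quill} + p_{Folio} = 0 ⇒ p_{Quill} = 71.25 + 0.25p_{Folio}.
Similarly p_{Folio} = 72.75 + 0.25p_{Quill}.
Solving the two reaction functions simultaneously: (1 − (0.25)(0.25))p_{Quill} = 71.25 + 0.25·72.75, so 0.9375p_{Quill} = 89.4375 and p_{Quill} = 95.4.
Then p_{Folio} = 72.75 + 0.25·95.4 = 96.6.
q_{Quill} = 271 − 2·95.4 + 96.6 = 176.8.
Profit = (95.4 − 7)·176.8 = 15629.12.

15629.12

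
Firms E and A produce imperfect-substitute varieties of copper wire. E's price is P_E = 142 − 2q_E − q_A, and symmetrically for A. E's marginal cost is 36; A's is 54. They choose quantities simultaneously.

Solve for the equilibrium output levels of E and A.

22.4, 16.4

Firm E's profit: π = q_E(142 − 2q_E − q_A) − 36q_E.
∂π/∂q_E = 106 − 4q_E − q_A = 0 ⇒ q_E = 26.5 − 0.25q_A.
Similarly q_A = 22 − 0.25q_E.
Substituting the second reaction function into the first: q_E = 26.5 − 0.25(22 − 0.25q_E), which gives 0.9375q_E = 21 ⇒ q_E = 22.4.
Then q_A = 22 − 0.25·22.4 = 16.4.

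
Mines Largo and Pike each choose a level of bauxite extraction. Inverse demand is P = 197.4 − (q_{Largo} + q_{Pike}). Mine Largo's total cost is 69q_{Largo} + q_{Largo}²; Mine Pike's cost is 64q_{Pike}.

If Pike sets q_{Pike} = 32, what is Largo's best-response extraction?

24.1

Mine Largo's profit: π = q_{Largo}(197.4 − (q_{Largo} + q_{Pike})) − 69q_{Largo} − q_{Largo}².
∂π/∂q_{Largo} = 128.4 − 4q_{Largo} − q_{Pike} = 0, so q_{Largo} = 32.1 − 0.25q_{Pike}.
At q_{Pike} = 32: q_{Largo} = 32.1 − 0.25·32 = 24.1.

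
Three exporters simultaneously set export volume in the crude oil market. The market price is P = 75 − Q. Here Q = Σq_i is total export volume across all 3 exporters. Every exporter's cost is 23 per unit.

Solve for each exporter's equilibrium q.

A representative exporter's profit is π_i = q_i(75 − Q) − 23q_i, with Q = q_i + Σ_{j≠i} q_j.
First-order condition: 52 − 2q_i − Σ_{j≠i} q_j = 0.
In a symmetric equilibrium every exporter chooses the same q, so Σ_{j≠i} q_j = 2q. The condition becomes 52 − 4q = 0, giving q = 52/4 = 13.

13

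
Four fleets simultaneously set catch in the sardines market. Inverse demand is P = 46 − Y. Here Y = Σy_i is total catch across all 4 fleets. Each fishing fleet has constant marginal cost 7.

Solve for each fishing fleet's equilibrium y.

7.8

A representative fishing fleet's profit is π_i = y_i(46 − Y) − 7y_i, with Y = y_i + Σ_{j≠i} y_j.
First-order condition: 39 − 2y_i − Σ_{j≠i} y_j = 0.
In a symmetric equilibrium every fishing fleet chooses the same y, so Σ_{j≠i} y_j = 3y. The condition becomes 39 − 5y = 0, giving y = 39/5 = 7.8.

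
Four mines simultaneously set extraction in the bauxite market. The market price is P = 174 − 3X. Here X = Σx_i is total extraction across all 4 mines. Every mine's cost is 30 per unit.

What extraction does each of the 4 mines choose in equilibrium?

A representative mine's profit is π_i = x_i(174 − 3X) − 30x_i, with X = x_i + Σ_{j≠i} x_j.
First-order condition: 144 − 6x_i − 3Σ_{j≠i} x_j = 0.
With identical mines, set every x_j = x: then 144 − 6x − 9x = 0, i.e. x = 144/15 = 9.6.

9.6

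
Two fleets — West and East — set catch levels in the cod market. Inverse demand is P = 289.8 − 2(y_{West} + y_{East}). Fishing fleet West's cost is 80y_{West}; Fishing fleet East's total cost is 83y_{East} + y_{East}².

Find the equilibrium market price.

164.52

Fishing fleet West's profit: π = y_{West}(289.8 − 2(y_{West} + y_{East})) − 80y_{West}.
∂π/∂y_{West} = 209.8 − 4y_{West} − 2y_{East} = 0, so y_{West} = 52.45 − 0.5y_{East}.
For East: ∂π/∂y_{East} = 206.8 − 6y_{East} − 2y_{West} = 0 ⇒ y_{East} = 517/15 − (1/3)y_{West}.
Substituting the second reaction function into the first: y_{West} = 52.45 − 0.5(517/15 − (1/3)y_{West}), which gives (5/6)y_{West} = 2113/60 ⇒ y_{West} = 42.26.
Then y_{East} = 517/15 − (1/3)·42.26 = 20.38.
Equilibrium price: P = 289.8 − 2·62.64 = 164.52.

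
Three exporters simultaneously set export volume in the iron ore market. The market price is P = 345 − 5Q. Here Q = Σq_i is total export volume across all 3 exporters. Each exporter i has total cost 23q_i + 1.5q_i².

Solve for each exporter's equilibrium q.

A representative exporter's profit is π_i = q_i(345 − 5Q) − 23q_i − 1.5q_i², with Q = q_i + Σ_{j≠i} q_j.
First-order condition: 322 − 13q_i − 5Σ_{j≠i} q_j = 0.
Imposing symmetry (q_j = q for all j) turns Σ_{j≠i} q_j into 2q, so 322 = 23q and q = 14.

14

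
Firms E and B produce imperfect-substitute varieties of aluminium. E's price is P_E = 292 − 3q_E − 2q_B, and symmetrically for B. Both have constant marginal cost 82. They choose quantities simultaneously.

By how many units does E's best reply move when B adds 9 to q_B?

-3

Firm E's profit: π = q_E(292 − 3q_E − 2q_B) − 82q_E.
∂π/∂q_E = 210 − 6q_E − 2q_B = 0 ⇒ q_E = 35 − (1/3)q_B.
The reaction-function slope is −1/3, so a 9-unit rise in q_B moves q_E by −1/3 × 9 = −3. E's best response falls — the actions are strategic substitutes.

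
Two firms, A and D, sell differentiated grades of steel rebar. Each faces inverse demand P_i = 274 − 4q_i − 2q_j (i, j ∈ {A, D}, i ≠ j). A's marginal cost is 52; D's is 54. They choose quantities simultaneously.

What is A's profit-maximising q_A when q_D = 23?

22

Firm A's profit: π = q_A(274 − 4q_A − 2q_D) − 52q_A.
∂π/∂q_A = 222 − 8q_A − 2q_D = 0 ⇒ q_A = 27.75 − 0.25q_D.
At q_D = 23: q_A = 27.75 − 0.25·23 = 22.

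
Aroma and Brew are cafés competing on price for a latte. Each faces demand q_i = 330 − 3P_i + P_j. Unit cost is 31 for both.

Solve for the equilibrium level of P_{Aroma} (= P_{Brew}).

Aroma's profit: π = (P_{Aroma} − 31)(330 − 3P_{Aroma} + P_{Brew}).
∂π/∂P_{Aroma} = 423 − 6P_{Aroma} + P_{Brew} = 0 ⇒ P_{Aroma} = 70.5 + (1/6)P_{Brew}.
By symmetry P_{Brew} = P_{Aroma}; substituting into the reaction function, (5/6)P_{Aroma} = 70.5 and P_{Aroma} = 84.6.

84.6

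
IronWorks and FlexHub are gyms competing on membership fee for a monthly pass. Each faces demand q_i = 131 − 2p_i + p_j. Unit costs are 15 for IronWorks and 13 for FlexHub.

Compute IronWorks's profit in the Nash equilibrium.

IronWorks's profit: π = (p_{IronWorks} − 15)(131 − 2p_{IronWorks} + p_{FlexHub}).
∂π/∂p_{IronWorks} = 161 − 4p_{IronWorks} + p_{FlexHub} = 0 ⇒ p_{IronWorks} = 40.25 + 0.25p_{FlexHub}.
Similarly p_{FlexHub} = 39.25 + 0.25p_{IronWorks}.
Solving the two reaction functions simultaneously: (1 − (0.25)(0.25))p_{IronWorks} = 40.25 + 0.25·39.25, so 0.9375p_{IronWorks} = 50.0625 and p_{IronWorks} = 53.4.
Then p_{FlexHub} = 39.25 + 0.25·53.4 = 52.6.
q_{IronWorks} = 131 − 2·53.4 + 52.6 = 76.8.
Profit = (53.4 − 15)·76.8 = 2949.12.

2949.12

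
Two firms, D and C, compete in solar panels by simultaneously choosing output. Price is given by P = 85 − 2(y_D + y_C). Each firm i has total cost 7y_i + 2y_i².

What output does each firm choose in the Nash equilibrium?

7.8

Firm D's profit: π = y_D(85 − 2(y_D + y_C)) − 7y_D − 2y_D².
∂π/∂y_D = 78 − 8y_D − 2y_C = 0, so y_D = 9.75 − 0.25y_C.
Setting y_D = y_C in the reaction function: y_D = 9.75 − 0.25y_D, so y_D = 9.75 / 1.25 = 7.8.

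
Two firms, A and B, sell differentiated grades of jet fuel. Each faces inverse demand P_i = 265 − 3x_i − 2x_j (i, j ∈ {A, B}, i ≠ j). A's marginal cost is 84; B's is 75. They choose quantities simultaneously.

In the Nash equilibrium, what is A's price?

150.1875

Firm A's profit: π = x_A(265 − 3x_A − 2x_B) − 84x_A.
∂π/∂x_A = 181 − 6x_A − 2x_B = 0 ⇒ x_A = 181/6 − (1/3)x_B.
Similarly x_B = 95/3 − (1/3)x_A.
Plugging x_B into A's best response: x_A = 181/6 − (1/3)(95/3 − (1/3)x_A) ⇒ (8/9)x_A = 353/18, so x_A = 22.0625.
Then x_B = 95/3 − (1/3)·22.0625 = 24.3125.
P_A = 265 − 3·22.0625 − 2·24.3125 = 150.1875.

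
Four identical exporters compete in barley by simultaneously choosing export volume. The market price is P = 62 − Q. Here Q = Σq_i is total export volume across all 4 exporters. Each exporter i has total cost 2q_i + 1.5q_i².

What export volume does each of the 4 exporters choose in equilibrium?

7.5

A representative exporter's profit is π_i = q_i(62 − Q) − 2q_i − 1.5q_i², with Q = q_i + Σ_{j≠i} q_j.
First-order condition: 60 − 5q_i − Σ_{j≠i} q_j = 0.
Imposing symmetry (q_j = q for all j) turns Σ_{j≠i} q_j into 3q, so 60 = 8q and q = 7.5.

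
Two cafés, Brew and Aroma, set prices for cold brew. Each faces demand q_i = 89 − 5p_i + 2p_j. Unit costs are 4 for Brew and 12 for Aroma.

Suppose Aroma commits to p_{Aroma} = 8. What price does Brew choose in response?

Brew's profit: π = (p_{Brew} − 4)(89 − 5p_{Brew} + 2p_{Aroma}).
∂π/∂p_{Brew} = 109 − 10p_{Brew} + 2p_{Aroma} = 0 ⇒ p_{Brew} = 10.9 + 0.2p_{Aroma}.
At p_{Aroma} = 8: p_{Brew} = 10.9 + 0.2·8 = 12.5.

12.5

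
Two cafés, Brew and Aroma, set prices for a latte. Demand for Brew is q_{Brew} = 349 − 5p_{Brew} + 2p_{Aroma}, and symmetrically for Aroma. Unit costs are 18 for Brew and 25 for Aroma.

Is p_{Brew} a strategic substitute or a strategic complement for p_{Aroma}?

strategic complements

Brew's profit: π = (p_{Brew} − 18)(349 − 5p_{Brew} + 2p_{Aroma}).
∂π/∂p_{Brew} = 439 − 10p_{Brew} + 2p_{Aroma} = 0 ⇒ p_{Brew} = 43.9 + 0.2p_{Aroma}.
The best-response slope dp_{Brew}/dp_{Aroma} = 0.2 > 0: the reaction function is upward-sloping, so the choices are strategic complements.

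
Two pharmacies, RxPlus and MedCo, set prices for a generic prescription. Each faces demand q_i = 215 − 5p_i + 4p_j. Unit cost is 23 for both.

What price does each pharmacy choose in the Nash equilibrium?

55

RxPlus's profit: π = (p_{RxPlus} − 23)(215 − 5p_{RxPlus} + 4p_{MedCo}).
∂π/∂p_{RxPlus} = 330 − 10p_{RxPlus} + 4p_{MedCo} = 0 ⇒ p_{RxPlus} = 33 + 0.4p_{MedCo}.
The game is symmetric, so in equilibrium p_{MedCo} = p_{RxPlus}: the reaction function gives 0.6p_{RxPlus} = 33, hence p_{RxPlus} = 55.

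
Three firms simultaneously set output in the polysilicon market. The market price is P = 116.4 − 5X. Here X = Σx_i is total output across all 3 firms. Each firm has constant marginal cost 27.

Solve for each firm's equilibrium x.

4.47

A representative firm's profit is π_i = x_i(116.4 − 5X) − 27x_i, with X = x_i + Σ_{j≠i} x_j.
First-order condition: 89.4 − 10x_i − 5Σ_{j≠i} x_j = 0.
In a symmetric equilibrium every firm chooses the same x, so Σ_{j≠i} x_j = 2x. The condition becomes 89.4 − 20x = 0, giving x = 89.4/20 = 4.47.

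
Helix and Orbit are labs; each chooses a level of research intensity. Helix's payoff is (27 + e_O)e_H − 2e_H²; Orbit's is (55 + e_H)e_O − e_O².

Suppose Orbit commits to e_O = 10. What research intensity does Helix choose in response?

9.25

Expanding Helix's payoff: 27e_H + e_Oe_H − 2e_H².
∂π/∂e_H = 27 + e_O − 4e_H = 0, so e_H = 6.75 + 0.25e_O.
At e_O = 10: e_H = 6.75 + 0.25·10 = 9.25.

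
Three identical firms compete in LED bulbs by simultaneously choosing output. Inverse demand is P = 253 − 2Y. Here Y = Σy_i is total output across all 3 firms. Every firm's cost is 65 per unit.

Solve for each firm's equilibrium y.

A representative firm's profit is π_i = y_i(253 − 2Y) − 65y_i, with Y = y_i + Σ_{j≠i} y_j.
First-order condition: 188 − 4y_i − 2Σ_{j≠i} y_j = 0.
In a symmetric equilibrium every firm chooses the same y, so Σ_{j≠i} y_j = 2y. The condition becomes 188 − 8y = 0, giving y = 188/8 = 23.5.

23.5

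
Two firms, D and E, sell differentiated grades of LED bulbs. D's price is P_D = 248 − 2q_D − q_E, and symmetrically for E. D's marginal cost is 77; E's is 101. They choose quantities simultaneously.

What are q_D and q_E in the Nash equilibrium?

Firm D's profit: π = q_D(248 − 2q_D − q_E) − 77q_D.
∂π/∂q_D = 171 − 4q_D − q_E = 0 ⇒ q_D = 42.75 − 0.25q_E.
Similarly q_E = 36.75 − 0.25q_D.
Solving the two reaction functions simultaneously: (1 − (−0.25)(−0.25))q_D = 42.75 − 0.25·36.75, so 0.9375q_D = 33.5625 and q_D = 35.8.
Then q_E = 36.75 − 0.25·35.8 = 27.8.

35.8, 27.8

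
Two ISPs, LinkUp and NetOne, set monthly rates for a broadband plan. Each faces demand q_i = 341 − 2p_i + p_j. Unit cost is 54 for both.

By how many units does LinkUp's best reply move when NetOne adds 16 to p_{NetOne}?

LinkUp's profit: π = (p_{LinkUp} − 54)(341 − 2p_{LinkUp} + p_{NetOne}).
∂π/∂p_{LinkUp} = 449 − 4p_{LinkUp} + p_{NetOne} = 0 ⇒ p_{LinkUp} = 112.25 + 0.25p_{NetOne}.
The reaction-function slope is 0.25, so a 16-unit rise in p_{NetOne} moves p_{LinkUp} by 0.25 × 16 = 4. LinkUp's best response rises — the actions are strategic complements.

4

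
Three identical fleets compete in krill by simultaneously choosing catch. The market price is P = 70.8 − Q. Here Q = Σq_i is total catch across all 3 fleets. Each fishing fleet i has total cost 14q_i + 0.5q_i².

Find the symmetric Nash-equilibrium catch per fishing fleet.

11.36

A representative fishing fleet's profit is π_i = q_i(70.8 − Q) − 14q_i − 0.5q_i², with Q = q_i + Σ_{j≠i} q_j.
First-order condition: 56.8 − 3q_i − Σ_{j≠i} q_j = 0.
With identical fishing fleets, set every q_j = q: then 56.8 − 3q − 2q = 0, i.e. q = 56.8/5 = 11.36.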